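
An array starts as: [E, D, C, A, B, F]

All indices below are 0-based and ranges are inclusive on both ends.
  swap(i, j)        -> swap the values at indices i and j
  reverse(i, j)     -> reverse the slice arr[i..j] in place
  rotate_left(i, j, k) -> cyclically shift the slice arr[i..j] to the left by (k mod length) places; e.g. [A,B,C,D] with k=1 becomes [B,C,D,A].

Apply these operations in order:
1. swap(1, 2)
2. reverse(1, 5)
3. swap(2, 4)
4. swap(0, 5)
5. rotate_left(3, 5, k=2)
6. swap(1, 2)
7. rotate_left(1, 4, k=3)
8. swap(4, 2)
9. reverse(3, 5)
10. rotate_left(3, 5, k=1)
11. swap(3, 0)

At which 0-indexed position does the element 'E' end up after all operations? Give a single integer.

Answer: 2

Derivation:
After 1 (swap(1, 2)): [E, C, D, A, B, F]
After 2 (reverse(1, 5)): [E, F, B, A, D, C]
After 3 (swap(2, 4)): [E, F, D, A, B, C]
After 4 (swap(0, 5)): [C, F, D, A, B, E]
After 5 (rotate_left(3, 5, k=2)): [C, F, D, E, A, B]
After 6 (swap(1, 2)): [C, D, F, E, A, B]
After 7 (rotate_left(1, 4, k=3)): [C, A, D, F, E, B]
After 8 (swap(4, 2)): [C, A, E, F, D, B]
After 9 (reverse(3, 5)): [C, A, E, B, D, F]
After 10 (rotate_left(3, 5, k=1)): [C, A, E, D, F, B]
After 11 (swap(3, 0)): [D, A, E, C, F, B]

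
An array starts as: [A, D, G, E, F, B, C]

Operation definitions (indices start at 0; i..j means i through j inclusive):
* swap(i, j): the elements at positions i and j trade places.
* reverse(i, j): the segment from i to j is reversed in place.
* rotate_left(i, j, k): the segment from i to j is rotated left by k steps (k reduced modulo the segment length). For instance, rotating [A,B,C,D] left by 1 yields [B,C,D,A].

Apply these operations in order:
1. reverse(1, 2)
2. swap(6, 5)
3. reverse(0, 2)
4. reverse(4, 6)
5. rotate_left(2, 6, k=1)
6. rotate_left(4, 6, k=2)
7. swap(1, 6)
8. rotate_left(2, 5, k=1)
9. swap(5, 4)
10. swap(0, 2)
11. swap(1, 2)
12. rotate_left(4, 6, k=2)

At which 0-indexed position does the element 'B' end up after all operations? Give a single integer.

Answer: 0

Derivation:
After 1 (reverse(1, 2)): [A, G, D, E, F, B, C]
After 2 (swap(6, 5)): [A, G, D, E, F, C, B]
After 3 (reverse(0, 2)): [D, G, A, E, F, C, B]
After 4 (reverse(4, 6)): [D, G, A, E, B, C, F]
After 5 (rotate_left(2, 6, k=1)): [D, G, E, B, C, F, A]
After 6 (rotate_left(4, 6, k=2)): [D, G, E, B, A, C, F]
After 7 (swap(1, 6)): [D, F, E, B, A, C, G]
After 8 (rotate_left(2, 5, k=1)): [D, F, B, A, C, E, G]
After 9 (swap(5, 4)): [D, F, B, A, E, C, G]
After 10 (swap(0, 2)): [B, F, D, A, E, C, G]
After 11 (swap(1, 2)): [B, D, F, A, E, C, G]
After 12 (rotate_left(4, 6, k=2)): [B, D, F, A, G, E, C]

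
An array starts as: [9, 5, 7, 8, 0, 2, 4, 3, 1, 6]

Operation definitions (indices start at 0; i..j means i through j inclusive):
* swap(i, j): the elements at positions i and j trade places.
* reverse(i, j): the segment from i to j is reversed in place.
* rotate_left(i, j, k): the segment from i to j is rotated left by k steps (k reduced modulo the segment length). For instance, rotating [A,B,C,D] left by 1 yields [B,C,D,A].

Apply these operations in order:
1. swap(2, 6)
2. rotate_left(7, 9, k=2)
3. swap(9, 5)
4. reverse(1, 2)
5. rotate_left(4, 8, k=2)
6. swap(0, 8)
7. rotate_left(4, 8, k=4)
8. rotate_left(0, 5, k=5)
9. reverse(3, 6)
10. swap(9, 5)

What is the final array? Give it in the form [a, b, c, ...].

After 1 (swap(2, 6)): [9, 5, 4, 8, 0, 2, 7, 3, 1, 6]
After 2 (rotate_left(7, 9, k=2)): [9, 5, 4, 8, 0, 2, 7, 6, 3, 1]
After 3 (swap(9, 5)): [9, 5, 4, 8, 0, 1, 7, 6, 3, 2]
After 4 (reverse(1, 2)): [9, 4, 5, 8, 0, 1, 7, 6, 3, 2]
After 5 (rotate_left(4, 8, k=2)): [9, 4, 5, 8, 7, 6, 3, 0, 1, 2]
After 6 (swap(0, 8)): [1, 4, 5, 8, 7, 6, 3, 0, 9, 2]
After 7 (rotate_left(4, 8, k=4)): [1, 4, 5, 8, 9, 7, 6, 3, 0, 2]
After 8 (rotate_left(0, 5, k=5)): [7, 1, 4, 5, 8, 9, 6, 3, 0, 2]
After 9 (reverse(3, 6)): [7, 1, 4, 6, 9, 8, 5, 3, 0, 2]
After 10 (swap(9, 5)): [7, 1, 4, 6, 9, 2, 5, 3, 0, 8]

Answer: [7, 1, 4, 6, 9, 2, 5, 3, 0, 8]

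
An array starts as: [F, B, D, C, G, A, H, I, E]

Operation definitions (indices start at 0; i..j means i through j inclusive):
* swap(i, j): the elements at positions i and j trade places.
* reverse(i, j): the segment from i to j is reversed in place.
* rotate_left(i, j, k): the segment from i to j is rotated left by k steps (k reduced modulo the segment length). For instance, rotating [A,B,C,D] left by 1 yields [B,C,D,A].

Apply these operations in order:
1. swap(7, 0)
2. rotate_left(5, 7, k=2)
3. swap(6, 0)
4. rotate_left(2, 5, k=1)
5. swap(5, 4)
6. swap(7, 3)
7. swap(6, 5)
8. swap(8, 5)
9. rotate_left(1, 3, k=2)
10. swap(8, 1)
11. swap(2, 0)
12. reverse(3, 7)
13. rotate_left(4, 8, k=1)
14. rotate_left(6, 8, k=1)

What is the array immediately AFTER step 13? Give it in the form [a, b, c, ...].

Answer: [B, I, A, G, E, D, C, H, F]

Derivation:
After 1 (swap(7, 0)): [I, B, D, C, G, A, H, F, E]
After 2 (rotate_left(5, 7, k=2)): [I, B, D, C, G, F, A, H, E]
After 3 (swap(6, 0)): [A, B, D, C, G, F, I, H, E]
After 4 (rotate_left(2, 5, k=1)): [A, B, C, G, F, D, I, H, E]
After 5 (swap(5, 4)): [A, B, C, G, D, F, I, H, E]
After 6 (swap(7, 3)): [A, B, C, H, D, F, I, G, E]
After 7 (swap(6, 5)): [A, B, C, H, D, I, F, G, E]
After 8 (swap(8, 5)): [A, B, C, H, D, E, F, G, I]
After 9 (rotate_left(1, 3, k=2)): [A, H, B, C, D, E, F, G, I]
After 10 (swap(8, 1)): [A, I, B, C, D, E, F, G, H]
After 11 (swap(2, 0)): [B, I, A, C, D, E, F, G, H]
After 12 (reverse(3, 7)): [B, I, A, G, F, E, D, C, H]
After 13 (rotate_left(4, 8, k=1)): [B, I, A, G, E, D, C, H, F]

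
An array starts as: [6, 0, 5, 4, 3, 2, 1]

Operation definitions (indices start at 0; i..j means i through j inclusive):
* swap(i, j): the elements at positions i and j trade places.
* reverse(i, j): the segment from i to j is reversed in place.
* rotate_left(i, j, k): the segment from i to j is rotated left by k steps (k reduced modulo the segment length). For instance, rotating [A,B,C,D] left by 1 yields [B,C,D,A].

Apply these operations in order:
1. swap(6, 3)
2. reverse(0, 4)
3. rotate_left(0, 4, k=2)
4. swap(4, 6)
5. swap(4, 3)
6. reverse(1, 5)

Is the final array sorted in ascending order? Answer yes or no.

Answer: no

Derivation:
After 1 (swap(6, 3)): [6, 0, 5, 1, 3, 2, 4]
After 2 (reverse(0, 4)): [3, 1, 5, 0, 6, 2, 4]
After 3 (rotate_left(0, 4, k=2)): [5, 0, 6, 3, 1, 2, 4]
After 4 (swap(4, 6)): [5, 0, 6, 3, 4, 2, 1]
After 5 (swap(4, 3)): [5, 0, 6, 4, 3, 2, 1]
After 6 (reverse(1, 5)): [5, 2, 3, 4, 6, 0, 1]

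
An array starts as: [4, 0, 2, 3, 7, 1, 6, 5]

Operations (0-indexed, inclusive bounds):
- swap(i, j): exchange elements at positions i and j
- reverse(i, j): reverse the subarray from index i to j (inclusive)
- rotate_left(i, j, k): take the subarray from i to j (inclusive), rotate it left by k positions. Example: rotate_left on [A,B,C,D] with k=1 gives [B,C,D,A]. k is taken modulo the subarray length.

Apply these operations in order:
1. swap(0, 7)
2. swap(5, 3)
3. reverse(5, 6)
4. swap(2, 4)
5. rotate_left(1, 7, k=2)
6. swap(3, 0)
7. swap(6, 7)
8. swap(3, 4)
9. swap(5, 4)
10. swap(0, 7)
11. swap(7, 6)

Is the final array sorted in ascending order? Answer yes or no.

After 1 (swap(0, 7)): [5, 0, 2, 3, 7, 1, 6, 4]
After 2 (swap(5, 3)): [5, 0, 2, 1, 7, 3, 6, 4]
After 3 (reverse(5, 6)): [5, 0, 2, 1, 7, 6, 3, 4]
After 4 (swap(2, 4)): [5, 0, 7, 1, 2, 6, 3, 4]
After 5 (rotate_left(1, 7, k=2)): [5, 1, 2, 6, 3, 4, 0, 7]
After 6 (swap(3, 0)): [6, 1, 2, 5, 3, 4, 0, 7]
After 7 (swap(6, 7)): [6, 1, 2, 5, 3, 4, 7, 0]
After 8 (swap(3, 4)): [6, 1, 2, 3, 5, 4, 7, 0]
After 9 (swap(5, 4)): [6, 1, 2, 3, 4, 5, 7, 0]
After 10 (swap(0, 7)): [0, 1, 2, 3, 4, 5, 7, 6]
After 11 (swap(7, 6)): [0, 1, 2, 3, 4, 5, 6, 7]

Answer: yes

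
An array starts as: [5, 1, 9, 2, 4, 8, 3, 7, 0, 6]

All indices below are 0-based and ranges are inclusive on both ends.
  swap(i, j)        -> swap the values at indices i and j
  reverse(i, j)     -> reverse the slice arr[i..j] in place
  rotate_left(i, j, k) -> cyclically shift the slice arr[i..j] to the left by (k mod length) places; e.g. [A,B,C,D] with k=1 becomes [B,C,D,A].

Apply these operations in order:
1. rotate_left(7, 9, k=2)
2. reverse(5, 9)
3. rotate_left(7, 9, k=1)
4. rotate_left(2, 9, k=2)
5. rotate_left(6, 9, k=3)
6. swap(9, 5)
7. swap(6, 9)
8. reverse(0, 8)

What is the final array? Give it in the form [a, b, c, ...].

Answer: [6, 8, 3, 9, 7, 0, 4, 1, 5, 2]

Derivation:
After 1 (rotate_left(7, 9, k=2)): [5, 1, 9, 2, 4, 8, 3, 6, 7, 0]
After 2 (reverse(5, 9)): [5, 1, 9, 2, 4, 0, 7, 6, 3, 8]
After 3 (rotate_left(7, 9, k=1)): [5, 1, 9, 2, 4, 0, 7, 3, 8, 6]
After 4 (rotate_left(2, 9, k=2)): [5, 1, 4, 0, 7, 3, 8, 6, 9, 2]
After 5 (rotate_left(6, 9, k=3)): [5, 1, 4, 0, 7, 3, 2, 8, 6, 9]
After 6 (swap(9, 5)): [5, 1, 4, 0, 7, 9, 2, 8, 6, 3]
After 7 (swap(6, 9)): [5, 1, 4, 0, 7, 9, 3, 8, 6, 2]
After 8 (reverse(0, 8)): [6, 8, 3, 9, 7, 0, 4, 1, 5, 2]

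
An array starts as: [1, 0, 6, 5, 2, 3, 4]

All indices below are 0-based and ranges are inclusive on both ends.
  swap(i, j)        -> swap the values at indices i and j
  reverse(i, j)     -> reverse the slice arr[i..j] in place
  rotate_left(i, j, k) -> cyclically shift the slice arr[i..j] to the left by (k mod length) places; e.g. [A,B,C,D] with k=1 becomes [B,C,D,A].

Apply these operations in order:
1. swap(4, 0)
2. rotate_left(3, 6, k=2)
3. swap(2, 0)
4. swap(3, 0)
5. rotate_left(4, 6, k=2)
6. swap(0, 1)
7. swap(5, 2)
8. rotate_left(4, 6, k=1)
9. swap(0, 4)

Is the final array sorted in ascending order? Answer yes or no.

Answer: no

Derivation:
After 1 (swap(4, 0)): [2, 0, 6, 5, 1, 3, 4]
After 2 (rotate_left(3, 6, k=2)): [2, 0, 6, 3, 4, 5, 1]
After 3 (swap(2, 0)): [6, 0, 2, 3, 4, 5, 1]
After 4 (swap(3, 0)): [3, 0, 2, 6, 4, 5, 1]
After 5 (rotate_left(4, 6, k=2)): [3, 0, 2, 6, 1, 4, 5]
After 6 (swap(0, 1)): [0, 3, 2, 6, 1, 4, 5]
After 7 (swap(5, 2)): [0, 3, 4, 6, 1, 2, 5]
After 8 (rotate_left(4, 6, k=1)): [0, 3, 4, 6, 2, 5, 1]
After 9 (swap(0, 4)): [2, 3, 4, 6, 0, 5, 1]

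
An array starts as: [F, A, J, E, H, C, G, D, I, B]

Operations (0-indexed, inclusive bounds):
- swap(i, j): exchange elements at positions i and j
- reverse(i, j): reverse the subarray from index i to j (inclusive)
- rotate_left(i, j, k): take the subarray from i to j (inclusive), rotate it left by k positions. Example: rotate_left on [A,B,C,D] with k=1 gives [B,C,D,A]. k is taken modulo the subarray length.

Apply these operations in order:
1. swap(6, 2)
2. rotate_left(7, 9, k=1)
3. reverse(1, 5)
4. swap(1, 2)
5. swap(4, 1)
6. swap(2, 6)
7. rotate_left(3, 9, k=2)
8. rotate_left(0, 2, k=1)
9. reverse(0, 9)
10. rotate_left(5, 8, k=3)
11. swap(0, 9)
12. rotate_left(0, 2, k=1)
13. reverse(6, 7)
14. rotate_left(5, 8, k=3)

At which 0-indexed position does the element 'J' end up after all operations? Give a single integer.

Answer: 6

Derivation:
After 1 (swap(6, 2)): [F, A, G, E, H, C, J, D, I, B]
After 2 (rotate_left(7, 9, k=1)): [F, A, G, E, H, C, J, I, B, D]
After 3 (reverse(1, 5)): [F, C, H, E, G, A, J, I, B, D]
After 4 (swap(1, 2)): [F, H, C, E, G, A, J, I, B, D]
After 5 (swap(4, 1)): [F, G, C, E, H, A, J, I, B, D]
After 6 (swap(2, 6)): [F, G, J, E, H, A, C, I, B, D]
After 7 (rotate_left(3, 9, k=2)): [F, G, J, A, C, I, B, D, E, H]
After 8 (rotate_left(0, 2, k=1)): [G, J, F, A, C, I, B, D, E, H]
After 9 (reverse(0, 9)): [H, E, D, B, I, C, A, F, J, G]
After 10 (rotate_left(5, 8, k=3)): [H, E, D, B, I, J, C, A, F, G]
After 11 (swap(0, 9)): [G, E, D, B, I, J, C, A, F, H]
After 12 (rotate_left(0, 2, k=1)): [E, D, G, B, I, J, C, A, F, H]
After 13 (reverse(6, 7)): [E, D, G, B, I, J, A, C, F, H]
After 14 (rotate_left(5, 8, k=3)): [E, D, G, B, I, F, J, A, C, H]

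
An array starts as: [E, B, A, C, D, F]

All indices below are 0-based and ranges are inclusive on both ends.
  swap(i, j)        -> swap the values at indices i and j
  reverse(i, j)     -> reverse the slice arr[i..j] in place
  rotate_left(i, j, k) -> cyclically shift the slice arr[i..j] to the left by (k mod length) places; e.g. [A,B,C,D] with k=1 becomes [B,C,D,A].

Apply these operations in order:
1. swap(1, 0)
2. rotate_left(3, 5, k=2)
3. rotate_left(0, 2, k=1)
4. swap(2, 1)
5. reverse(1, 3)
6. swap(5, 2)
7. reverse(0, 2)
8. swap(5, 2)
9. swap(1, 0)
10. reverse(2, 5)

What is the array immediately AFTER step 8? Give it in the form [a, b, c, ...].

After 1 (swap(1, 0)): [B, E, A, C, D, F]
After 2 (rotate_left(3, 5, k=2)): [B, E, A, F, C, D]
After 3 (rotate_left(0, 2, k=1)): [E, A, B, F, C, D]
After 4 (swap(2, 1)): [E, B, A, F, C, D]
After 5 (reverse(1, 3)): [E, F, A, B, C, D]
After 6 (swap(5, 2)): [E, F, D, B, C, A]
After 7 (reverse(0, 2)): [D, F, E, B, C, A]
After 8 (swap(5, 2)): [D, F, A, B, C, E]

Answer: [D, F, A, B, C, E]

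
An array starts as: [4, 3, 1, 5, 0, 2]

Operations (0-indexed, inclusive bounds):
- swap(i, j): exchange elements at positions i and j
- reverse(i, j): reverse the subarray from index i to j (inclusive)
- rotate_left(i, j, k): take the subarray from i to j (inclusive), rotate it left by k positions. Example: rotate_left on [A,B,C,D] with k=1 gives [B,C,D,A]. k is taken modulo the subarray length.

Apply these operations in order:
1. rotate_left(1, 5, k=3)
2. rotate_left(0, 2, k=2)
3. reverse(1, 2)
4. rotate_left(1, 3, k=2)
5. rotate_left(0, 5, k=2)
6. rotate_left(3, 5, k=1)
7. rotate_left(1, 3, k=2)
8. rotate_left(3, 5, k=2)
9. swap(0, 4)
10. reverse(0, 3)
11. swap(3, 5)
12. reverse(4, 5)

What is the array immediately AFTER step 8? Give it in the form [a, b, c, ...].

Answer: [0, 2, 4, 5, 1, 3]

Derivation:
After 1 (rotate_left(1, 5, k=3)): [4, 0, 2, 3, 1, 5]
After 2 (rotate_left(0, 2, k=2)): [2, 4, 0, 3, 1, 5]
After 3 (reverse(1, 2)): [2, 0, 4, 3, 1, 5]
After 4 (rotate_left(1, 3, k=2)): [2, 3, 0, 4, 1, 5]
After 5 (rotate_left(0, 5, k=2)): [0, 4, 1, 5, 2, 3]
After 6 (rotate_left(3, 5, k=1)): [0, 4, 1, 2, 3, 5]
After 7 (rotate_left(1, 3, k=2)): [0, 2, 4, 1, 3, 5]
After 8 (rotate_left(3, 5, k=2)): [0, 2, 4, 5, 1, 3]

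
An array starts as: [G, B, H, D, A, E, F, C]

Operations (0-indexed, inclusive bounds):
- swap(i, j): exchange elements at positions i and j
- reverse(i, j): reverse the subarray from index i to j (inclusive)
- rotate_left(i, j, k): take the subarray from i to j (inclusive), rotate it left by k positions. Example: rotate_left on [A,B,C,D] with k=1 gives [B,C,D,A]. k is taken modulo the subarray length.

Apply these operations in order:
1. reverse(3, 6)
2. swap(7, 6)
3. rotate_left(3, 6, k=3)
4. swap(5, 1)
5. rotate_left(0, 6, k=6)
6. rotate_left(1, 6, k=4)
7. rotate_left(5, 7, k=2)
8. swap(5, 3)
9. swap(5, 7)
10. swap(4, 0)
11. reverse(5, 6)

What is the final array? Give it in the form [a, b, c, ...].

After 1 (reverse(3, 6)): [G, B, H, F, E, A, D, C]
After 2 (swap(7, 6)): [G, B, H, F, E, A, C, D]
After 3 (rotate_left(3, 6, k=3)): [G, B, H, C, F, E, A, D]
After 4 (swap(5, 1)): [G, E, H, C, F, B, A, D]
After 5 (rotate_left(0, 6, k=6)): [A, G, E, H, C, F, B, D]
After 6 (rotate_left(1, 6, k=4)): [A, F, B, G, E, H, C, D]
After 7 (rotate_left(5, 7, k=2)): [A, F, B, G, E, D, H, C]
After 8 (swap(5, 3)): [A, F, B, D, E, G, H, C]
After 9 (swap(5, 7)): [A, F, B, D, E, C, H, G]
After 10 (swap(4, 0)): [E, F, B, D, A, C, H, G]
After 11 (reverse(5, 6)): [E, F, B, D, A, H, C, G]

Answer: [E, F, B, D, A, H, C, G]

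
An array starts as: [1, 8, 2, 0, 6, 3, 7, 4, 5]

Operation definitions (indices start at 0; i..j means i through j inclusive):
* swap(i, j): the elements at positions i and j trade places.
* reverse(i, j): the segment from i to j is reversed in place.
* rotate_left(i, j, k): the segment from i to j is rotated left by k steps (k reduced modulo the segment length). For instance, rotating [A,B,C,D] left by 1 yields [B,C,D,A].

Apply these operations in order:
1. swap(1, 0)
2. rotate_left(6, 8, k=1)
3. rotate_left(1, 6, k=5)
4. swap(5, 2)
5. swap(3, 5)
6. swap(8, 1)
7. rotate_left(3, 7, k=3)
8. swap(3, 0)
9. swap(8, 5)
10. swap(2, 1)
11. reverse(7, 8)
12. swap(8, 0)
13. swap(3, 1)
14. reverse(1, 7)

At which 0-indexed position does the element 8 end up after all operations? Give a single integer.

Answer: 7

Derivation:
After 1 (swap(1, 0)): [8, 1, 2, 0, 6, 3, 7, 4, 5]
After 2 (rotate_left(6, 8, k=1)): [8, 1, 2, 0, 6, 3, 4, 5, 7]
After 3 (rotate_left(1, 6, k=5)): [8, 4, 1, 2, 0, 6, 3, 5, 7]
After 4 (swap(5, 2)): [8, 4, 6, 2, 0, 1, 3, 5, 7]
After 5 (swap(3, 5)): [8, 4, 6, 1, 0, 2, 3, 5, 7]
After 6 (swap(8, 1)): [8, 7, 6, 1, 0, 2, 3, 5, 4]
After 7 (rotate_left(3, 7, k=3)): [8, 7, 6, 3, 5, 1, 0, 2, 4]
After 8 (swap(3, 0)): [3, 7, 6, 8, 5, 1, 0, 2, 4]
After 9 (swap(8, 5)): [3, 7, 6, 8, 5, 4, 0, 2, 1]
After 10 (swap(2, 1)): [3, 6, 7, 8, 5, 4, 0, 2, 1]
After 11 (reverse(7, 8)): [3, 6, 7, 8, 5, 4, 0, 1, 2]
After 12 (swap(8, 0)): [2, 6, 7, 8, 5, 4, 0, 1, 3]
After 13 (swap(3, 1)): [2, 8, 7, 6, 5, 4, 0, 1, 3]
After 14 (reverse(1, 7)): [2, 1, 0, 4, 5, 6, 7, 8, 3]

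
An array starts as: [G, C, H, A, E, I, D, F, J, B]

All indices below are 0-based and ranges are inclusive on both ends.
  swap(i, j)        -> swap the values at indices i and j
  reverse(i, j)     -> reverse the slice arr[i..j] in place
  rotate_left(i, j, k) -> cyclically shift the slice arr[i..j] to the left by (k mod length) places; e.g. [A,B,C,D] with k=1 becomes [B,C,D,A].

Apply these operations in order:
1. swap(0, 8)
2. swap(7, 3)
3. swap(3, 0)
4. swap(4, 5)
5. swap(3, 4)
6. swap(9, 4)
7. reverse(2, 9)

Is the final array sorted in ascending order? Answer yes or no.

After 1 (swap(0, 8)): [J, C, H, A, E, I, D, F, G, B]
After 2 (swap(7, 3)): [J, C, H, F, E, I, D, A, G, B]
After 3 (swap(3, 0)): [F, C, H, J, E, I, D, A, G, B]
After 4 (swap(4, 5)): [F, C, H, J, I, E, D, A, G, B]
After 5 (swap(3, 4)): [F, C, H, I, J, E, D, A, G, B]
After 6 (swap(9, 4)): [F, C, H, I, B, E, D, A, G, J]
After 7 (reverse(2, 9)): [F, C, J, G, A, D, E, B, I, H]

Answer: no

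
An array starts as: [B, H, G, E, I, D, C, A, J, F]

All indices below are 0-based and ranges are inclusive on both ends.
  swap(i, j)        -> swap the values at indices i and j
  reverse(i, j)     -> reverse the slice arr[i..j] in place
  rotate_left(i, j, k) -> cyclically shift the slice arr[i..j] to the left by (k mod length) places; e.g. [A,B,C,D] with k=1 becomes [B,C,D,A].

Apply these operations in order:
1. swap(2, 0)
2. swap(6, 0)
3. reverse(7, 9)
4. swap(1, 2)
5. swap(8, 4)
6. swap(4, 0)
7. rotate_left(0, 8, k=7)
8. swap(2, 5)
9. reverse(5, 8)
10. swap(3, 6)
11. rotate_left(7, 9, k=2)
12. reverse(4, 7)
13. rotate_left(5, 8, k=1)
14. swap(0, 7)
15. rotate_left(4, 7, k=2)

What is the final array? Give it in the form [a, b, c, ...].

After 1 (swap(2, 0)): [G, H, B, E, I, D, C, A, J, F]
After 2 (swap(6, 0)): [C, H, B, E, I, D, G, A, J, F]
After 3 (reverse(7, 9)): [C, H, B, E, I, D, G, F, J, A]
After 4 (swap(1, 2)): [C, B, H, E, I, D, G, F, J, A]
After 5 (swap(8, 4)): [C, B, H, E, J, D, G, F, I, A]
After 6 (swap(4, 0)): [J, B, H, E, C, D, G, F, I, A]
After 7 (rotate_left(0, 8, k=7)): [F, I, J, B, H, E, C, D, G, A]
After 8 (swap(2, 5)): [F, I, E, B, H, J, C, D, G, A]
After 9 (reverse(5, 8)): [F, I, E, B, H, G, D, C, J, A]
After 10 (swap(3, 6)): [F, I, E, D, H, G, B, C, J, A]
After 11 (rotate_left(7, 9, k=2)): [F, I, E, D, H, G, B, A, C, J]
After 12 (reverse(4, 7)): [F, I, E, D, A, B, G, H, C, J]
After 13 (rotate_left(5, 8, k=1)): [F, I, E, D, A, G, H, C, B, J]
After 14 (swap(0, 7)): [C, I, E, D, A, G, H, F, B, J]
After 15 (rotate_left(4, 7, k=2)): [C, I, E, D, H, F, A, G, B, J]

Answer: [C, I, E, D, H, F, A, G, B, J]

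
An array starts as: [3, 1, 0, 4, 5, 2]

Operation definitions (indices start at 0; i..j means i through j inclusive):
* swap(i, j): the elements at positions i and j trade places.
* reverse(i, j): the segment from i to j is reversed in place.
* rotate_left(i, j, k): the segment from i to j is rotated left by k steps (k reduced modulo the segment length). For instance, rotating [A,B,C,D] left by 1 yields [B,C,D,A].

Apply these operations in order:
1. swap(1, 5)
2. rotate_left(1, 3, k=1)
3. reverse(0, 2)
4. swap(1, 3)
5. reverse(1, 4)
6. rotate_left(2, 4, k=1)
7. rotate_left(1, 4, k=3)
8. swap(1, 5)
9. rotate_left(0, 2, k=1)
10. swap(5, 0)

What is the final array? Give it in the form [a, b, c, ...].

Answer: [0, 5, 4, 3, 2, 1]

Derivation:
After 1 (swap(1, 5)): [3, 2, 0, 4, 5, 1]
After 2 (rotate_left(1, 3, k=1)): [3, 0, 4, 2, 5, 1]
After 3 (reverse(0, 2)): [4, 0, 3, 2, 5, 1]
After 4 (swap(1, 3)): [4, 2, 3, 0, 5, 1]
After 5 (reverse(1, 4)): [4, 5, 0, 3, 2, 1]
After 6 (rotate_left(2, 4, k=1)): [4, 5, 3, 2, 0, 1]
After 7 (rotate_left(1, 4, k=3)): [4, 0, 5, 3, 2, 1]
After 8 (swap(1, 5)): [4, 1, 5, 3, 2, 0]
After 9 (rotate_left(0, 2, k=1)): [1, 5, 4, 3, 2, 0]
After 10 (swap(5, 0)): [0, 5, 4, 3, 2, 1]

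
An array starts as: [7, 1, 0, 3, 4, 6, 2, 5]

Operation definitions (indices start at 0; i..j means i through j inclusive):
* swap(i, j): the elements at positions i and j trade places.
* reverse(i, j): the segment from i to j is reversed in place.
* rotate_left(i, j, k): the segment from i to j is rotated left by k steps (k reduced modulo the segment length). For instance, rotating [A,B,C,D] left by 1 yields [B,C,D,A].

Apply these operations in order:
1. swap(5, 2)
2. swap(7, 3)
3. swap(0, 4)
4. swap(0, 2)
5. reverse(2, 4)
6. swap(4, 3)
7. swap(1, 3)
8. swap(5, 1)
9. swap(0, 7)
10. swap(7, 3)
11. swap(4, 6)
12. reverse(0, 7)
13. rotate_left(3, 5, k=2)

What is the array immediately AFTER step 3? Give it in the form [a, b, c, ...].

Answer: [4, 1, 6, 5, 7, 0, 2, 3]

Derivation:
After 1 (swap(5, 2)): [7, 1, 6, 3, 4, 0, 2, 5]
After 2 (swap(7, 3)): [7, 1, 6, 5, 4, 0, 2, 3]
After 3 (swap(0, 4)): [4, 1, 6, 5, 7, 0, 2, 3]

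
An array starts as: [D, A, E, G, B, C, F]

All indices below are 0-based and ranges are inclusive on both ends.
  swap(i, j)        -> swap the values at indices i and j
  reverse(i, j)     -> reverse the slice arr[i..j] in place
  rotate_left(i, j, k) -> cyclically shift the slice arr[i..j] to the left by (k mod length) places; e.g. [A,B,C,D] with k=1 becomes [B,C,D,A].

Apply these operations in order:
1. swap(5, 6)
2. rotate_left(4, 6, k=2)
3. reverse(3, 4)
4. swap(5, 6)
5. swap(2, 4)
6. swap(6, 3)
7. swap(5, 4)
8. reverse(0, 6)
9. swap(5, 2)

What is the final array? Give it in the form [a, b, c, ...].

Answer: [C, E, A, B, G, F, D]

Derivation:
After 1 (swap(5, 6)): [D, A, E, G, B, F, C]
After 2 (rotate_left(4, 6, k=2)): [D, A, E, G, C, B, F]
After 3 (reverse(3, 4)): [D, A, E, C, G, B, F]
After 4 (swap(5, 6)): [D, A, E, C, G, F, B]
After 5 (swap(2, 4)): [D, A, G, C, E, F, B]
After 6 (swap(6, 3)): [D, A, G, B, E, F, C]
After 7 (swap(5, 4)): [D, A, G, B, F, E, C]
After 8 (reverse(0, 6)): [C, E, F, B, G, A, D]
After 9 (swap(5, 2)): [C, E, A, B, G, F, D]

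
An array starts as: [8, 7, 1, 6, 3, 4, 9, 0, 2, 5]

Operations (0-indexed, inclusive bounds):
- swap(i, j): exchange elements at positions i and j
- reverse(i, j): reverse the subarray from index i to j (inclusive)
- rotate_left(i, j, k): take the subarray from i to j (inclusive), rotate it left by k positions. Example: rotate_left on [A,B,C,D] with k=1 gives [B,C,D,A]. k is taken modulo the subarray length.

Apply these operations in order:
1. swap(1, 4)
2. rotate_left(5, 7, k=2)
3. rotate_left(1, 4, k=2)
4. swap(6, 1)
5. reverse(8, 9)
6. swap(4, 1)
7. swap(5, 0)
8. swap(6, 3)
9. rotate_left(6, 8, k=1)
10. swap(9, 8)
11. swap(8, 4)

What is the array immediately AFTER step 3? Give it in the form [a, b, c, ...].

Answer: [8, 6, 7, 3, 1, 0, 4, 9, 2, 5]

Derivation:
After 1 (swap(1, 4)): [8, 3, 1, 6, 7, 4, 9, 0, 2, 5]
After 2 (rotate_left(5, 7, k=2)): [8, 3, 1, 6, 7, 0, 4, 9, 2, 5]
After 3 (rotate_left(1, 4, k=2)): [8, 6, 7, 3, 1, 0, 4, 9, 2, 5]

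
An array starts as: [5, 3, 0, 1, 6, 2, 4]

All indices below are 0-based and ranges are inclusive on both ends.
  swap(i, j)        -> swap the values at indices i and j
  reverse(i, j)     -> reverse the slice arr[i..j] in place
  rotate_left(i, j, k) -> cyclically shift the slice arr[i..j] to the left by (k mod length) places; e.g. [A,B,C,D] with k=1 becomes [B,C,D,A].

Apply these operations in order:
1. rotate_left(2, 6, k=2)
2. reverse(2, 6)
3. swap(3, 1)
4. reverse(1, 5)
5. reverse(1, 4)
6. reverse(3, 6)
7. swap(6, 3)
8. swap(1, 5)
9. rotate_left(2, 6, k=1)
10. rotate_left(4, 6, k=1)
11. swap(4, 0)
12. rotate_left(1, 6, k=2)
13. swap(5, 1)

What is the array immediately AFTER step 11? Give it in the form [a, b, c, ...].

Answer: [6, 2, 4, 0, 5, 3, 1]

Derivation:
After 1 (rotate_left(2, 6, k=2)): [5, 3, 6, 2, 4, 0, 1]
After 2 (reverse(2, 6)): [5, 3, 1, 0, 4, 2, 6]
After 3 (swap(3, 1)): [5, 0, 1, 3, 4, 2, 6]
After 4 (reverse(1, 5)): [5, 2, 4, 3, 1, 0, 6]
After 5 (reverse(1, 4)): [5, 1, 3, 4, 2, 0, 6]
After 6 (reverse(3, 6)): [5, 1, 3, 6, 0, 2, 4]
After 7 (swap(6, 3)): [5, 1, 3, 4, 0, 2, 6]
After 8 (swap(1, 5)): [5, 2, 3, 4, 0, 1, 6]
After 9 (rotate_left(2, 6, k=1)): [5, 2, 4, 0, 1, 6, 3]
After 10 (rotate_left(4, 6, k=1)): [5, 2, 4, 0, 6, 3, 1]
After 11 (swap(4, 0)): [6, 2, 4, 0, 5, 3, 1]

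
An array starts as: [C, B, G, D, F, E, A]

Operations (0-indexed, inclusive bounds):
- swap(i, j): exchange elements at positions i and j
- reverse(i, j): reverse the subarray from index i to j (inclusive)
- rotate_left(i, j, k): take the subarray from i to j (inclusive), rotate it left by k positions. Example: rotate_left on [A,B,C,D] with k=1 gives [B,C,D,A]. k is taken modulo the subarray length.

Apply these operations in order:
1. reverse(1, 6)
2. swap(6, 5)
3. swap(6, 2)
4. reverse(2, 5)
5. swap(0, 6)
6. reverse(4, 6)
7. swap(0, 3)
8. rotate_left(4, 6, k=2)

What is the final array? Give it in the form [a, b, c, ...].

After 1 (reverse(1, 6)): [C, A, E, F, D, G, B]
After 2 (swap(6, 5)): [C, A, E, F, D, B, G]
After 3 (swap(6, 2)): [C, A, G, F, D, B, E]
After 4 (reverse(2, 5)): [C, A, B, D, F, G, E]
After 5 (swap(0, 6)): [E, A, B, D, F, G, C]
After 6 (reverse(4, 6)): [E, A, B, D, C, G, F]
After 7 (swap(0, 3)): [D, A, B, E, C, G, F]
After 8 (rotate_left(4, 6, k=2)): [D, A, B, E, F, C, G]

Answer: [D, A, B, E, F, C, G]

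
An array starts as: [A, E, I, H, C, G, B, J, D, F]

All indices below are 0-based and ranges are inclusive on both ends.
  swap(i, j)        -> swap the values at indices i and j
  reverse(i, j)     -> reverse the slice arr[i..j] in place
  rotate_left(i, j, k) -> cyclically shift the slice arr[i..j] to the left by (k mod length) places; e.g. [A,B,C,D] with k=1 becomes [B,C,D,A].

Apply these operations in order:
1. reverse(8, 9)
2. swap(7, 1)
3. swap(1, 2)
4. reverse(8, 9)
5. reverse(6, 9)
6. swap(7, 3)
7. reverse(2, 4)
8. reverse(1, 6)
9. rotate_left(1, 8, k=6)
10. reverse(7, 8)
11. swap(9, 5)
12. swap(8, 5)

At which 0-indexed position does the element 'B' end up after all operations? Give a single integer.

Answer: 8

Derivation:
After 1 (reverse(8, 9)): [A, E, I, H, C, G, B, J, F, D]
After 2 (swap(7, 1)): [A, J, I, H, C, G, B, E, F, D]
After 3 (swap(1, 2)): [A, I, J, H, C, G, B, E, F, D]
After 4 (reverse(8, 9)): [A, I, J, H, C, G, B, E, D, F]
After 5 (reverse(6, 9)): [A, I, J, H, C, G, F, D, E, B]
After 6 (swap(7, 3)): [A, I, J, D, C, G, F, H, E, B]
After 7 (reverse(2, 4)): [A, I, C, D, J, G, F, H, E, B]
After 8 (reverse(1, 6)): [A, F, G, J, D, C, I, H, E, B]
After 9 (rotate_left(1, 8, k=6)): [A, H, E, F, G, J, D, C, I, B]
After 10 (reverse(7, 8)): [A, H, E, F, G, J, D, I, C, B]
After 11 (swap(9, 5)): [A, H, E, F, G, B, D, I, C, J]
After 12 (swap(8, 5)): [A, H, E, F, G, C, D, I, B, J]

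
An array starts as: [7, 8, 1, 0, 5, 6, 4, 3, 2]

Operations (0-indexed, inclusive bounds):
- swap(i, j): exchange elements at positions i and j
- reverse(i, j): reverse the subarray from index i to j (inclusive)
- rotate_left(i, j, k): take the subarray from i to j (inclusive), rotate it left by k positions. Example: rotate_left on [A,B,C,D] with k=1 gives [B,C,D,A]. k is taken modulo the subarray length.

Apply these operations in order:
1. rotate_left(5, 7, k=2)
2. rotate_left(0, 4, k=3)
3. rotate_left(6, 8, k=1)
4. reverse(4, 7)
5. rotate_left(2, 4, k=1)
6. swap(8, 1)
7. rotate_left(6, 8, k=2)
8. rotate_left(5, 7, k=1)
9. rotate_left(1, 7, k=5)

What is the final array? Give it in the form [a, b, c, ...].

After 1 (rotate_left(5, 7, k=2)): [7, 8, 1, 0, 5, 3, 6, 4, 2]
After 2 (rotate_left(0, 4, k=3)): [0, 5, 7, 8, 1, 3, 6, 4, 2]
After 3 (rotate_left(6, 8, k=1)): [0, 5, 7, 8, 1, 3, 4, 2, 6]
After 4 (reverse(4, 7)): [0, 5, 7, 8, 2, 4, 3, 1, 6]
After 5 (rotate_left(2, 4, k=1)): [0, 5, 8, 2, 7, 4, 3, 1, 6]
After 6 (swap(8, 1)): [0, 6, 8, 2, 7, 4, 3, 1, 5]
After 7 (rotate_left(6, 8, k=2)): [0, 6, 8, 2, 7, 4, 5, 3, 1]
After 8 (rotate_left(5, 7, k=1)): [0, 6, 8, 2, 7, 5, 3, 4, 1]
After 9 (rotate_left(1, 7, k=5)): [0, 3, 4, 6, 8, 2, 7, 5, 1]

Answer: [0, 3, 4, 6, 8, 2, 7, 5, 1]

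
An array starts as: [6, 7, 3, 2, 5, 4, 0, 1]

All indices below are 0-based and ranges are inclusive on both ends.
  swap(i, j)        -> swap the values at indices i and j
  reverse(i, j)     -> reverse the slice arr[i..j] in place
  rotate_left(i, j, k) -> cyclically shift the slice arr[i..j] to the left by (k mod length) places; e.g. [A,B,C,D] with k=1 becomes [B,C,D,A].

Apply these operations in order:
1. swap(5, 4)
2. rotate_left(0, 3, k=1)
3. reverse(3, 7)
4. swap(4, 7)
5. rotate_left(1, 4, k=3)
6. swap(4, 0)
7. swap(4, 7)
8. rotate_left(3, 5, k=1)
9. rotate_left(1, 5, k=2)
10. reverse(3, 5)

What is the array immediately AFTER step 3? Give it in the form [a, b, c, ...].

Answer: [7, 3, 2, 1, 0, 5, 4, 6]

Derivation:
After 1 (swap(5, 4)): [6, 7, 3, 2, 4, 5, 0, 1]
After 2 (rotate_left(0, 3, k=1)): [7, 3, 2, 6, 4, 5, 0, 1]
After 3 (reverse(3, 7)): [7, 3, 2, 1, 0, 5, 4, 6]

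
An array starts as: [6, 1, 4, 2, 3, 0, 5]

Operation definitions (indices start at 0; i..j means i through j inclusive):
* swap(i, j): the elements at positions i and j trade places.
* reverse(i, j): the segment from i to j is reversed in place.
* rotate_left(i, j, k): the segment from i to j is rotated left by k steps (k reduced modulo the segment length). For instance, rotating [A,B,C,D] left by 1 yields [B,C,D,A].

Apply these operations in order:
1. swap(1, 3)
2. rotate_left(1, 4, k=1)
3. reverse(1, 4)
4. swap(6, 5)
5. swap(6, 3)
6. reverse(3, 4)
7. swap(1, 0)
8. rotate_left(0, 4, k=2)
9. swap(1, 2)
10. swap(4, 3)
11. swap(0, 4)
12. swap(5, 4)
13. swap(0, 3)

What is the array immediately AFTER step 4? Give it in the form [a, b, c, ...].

Answer: [6, 2, 3, 1, 4, 5, 0]

Derivation:
After 1 (swap(1, 3)): [6, 2, 4, 1, 3, 0, 5]
After 2 (rotate_left(1, 4, k=1)): [6, 4, 1, 3, 2, 0, 5]
After 3 (reverse(1, 4)): [6, 2, 3, 1, 4, 0, 5]
After 4 (swap(6, 5)): [6, 2, 3, 1, 4, 5, 0]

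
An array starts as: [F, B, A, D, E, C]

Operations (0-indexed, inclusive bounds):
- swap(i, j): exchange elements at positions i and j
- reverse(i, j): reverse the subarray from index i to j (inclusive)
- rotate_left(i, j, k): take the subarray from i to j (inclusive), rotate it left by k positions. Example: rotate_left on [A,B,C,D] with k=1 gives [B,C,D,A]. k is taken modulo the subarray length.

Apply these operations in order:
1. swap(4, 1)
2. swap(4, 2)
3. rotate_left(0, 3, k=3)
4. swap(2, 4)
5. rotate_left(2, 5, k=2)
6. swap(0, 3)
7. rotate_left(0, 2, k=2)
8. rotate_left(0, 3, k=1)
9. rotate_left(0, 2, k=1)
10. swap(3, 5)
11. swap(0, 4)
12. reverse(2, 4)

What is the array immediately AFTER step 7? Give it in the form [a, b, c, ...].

After 1 (swap(4, 1)): [F, E, A, D, B, C]
After 2 (swap(4, 2)): [F, E, B, D, A, C]
After 3 (rotate_left(0, 3, k=3)): [D, F, E, B, A, C]
After 4 (swap(2, 4)): [D, F, A, B, E, C]
After 5 (rotate_left(2, 5, k=2)): [D, F, E, C, A, B]
After 6 (swap(0, 3)): [C, F, E, D, A, B]
After 7 (rotate_left(0, 2, k=2)): [E, C, F, D, A, B]

Answer: [E, C, F, D, A, B]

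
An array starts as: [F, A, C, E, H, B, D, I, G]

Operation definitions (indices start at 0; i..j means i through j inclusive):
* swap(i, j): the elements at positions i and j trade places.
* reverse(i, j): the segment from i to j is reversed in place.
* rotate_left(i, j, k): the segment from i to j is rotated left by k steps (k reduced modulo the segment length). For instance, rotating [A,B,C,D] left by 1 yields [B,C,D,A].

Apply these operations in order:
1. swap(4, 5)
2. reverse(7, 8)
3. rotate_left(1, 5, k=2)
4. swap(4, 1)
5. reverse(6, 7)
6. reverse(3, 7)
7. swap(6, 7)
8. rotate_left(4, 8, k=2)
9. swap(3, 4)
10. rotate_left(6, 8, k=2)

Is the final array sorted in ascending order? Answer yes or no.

After 1 (swap(4, 5)): [F, A, C, E, B, H, D, I, G]
After 2 (reverse(7, 8)): [F, A, C, E, B, H, D, G, I]
After 3 (rotate_left(1, 5, k=2)): [F, E, B, H, A, C, D, G, I]
After 4 (swap(4, 1)): [F, A, B, H, E, C, D, G, I]
After 5 (reverse(6, 7)): [F, A, B, H, E, C, G, D, I]
After 6 (reverse(3, 7)): [F, A, B, D, G, C, E, H, I]
After 7 (swap(6, 7)): [F, A, B, D, G, C, H, E, I]
After 8 (rotate_left(4, 8, k=2)): [F, A, B, D, H, E, I, G, C]
After 9 (swap(3, 4)): [F, A, B, H, D, E, I, G, C]
After 10 (rotate_left(6, 8, k=2)): [F, A, B, H, D, E, C, I, G]

Answer: no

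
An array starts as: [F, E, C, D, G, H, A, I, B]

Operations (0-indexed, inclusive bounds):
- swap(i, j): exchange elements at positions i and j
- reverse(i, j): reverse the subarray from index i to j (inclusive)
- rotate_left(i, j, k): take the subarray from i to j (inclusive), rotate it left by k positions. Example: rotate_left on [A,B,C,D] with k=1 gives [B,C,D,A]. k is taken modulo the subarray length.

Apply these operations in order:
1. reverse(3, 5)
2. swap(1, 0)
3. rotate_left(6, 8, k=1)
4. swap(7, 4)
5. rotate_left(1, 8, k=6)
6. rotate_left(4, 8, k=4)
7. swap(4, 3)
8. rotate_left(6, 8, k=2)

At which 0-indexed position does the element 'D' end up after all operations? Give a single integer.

After 1 (reverse(3, 5)): [F, E, C, H, G, D, A, I, B]
After 2 (swap(1, 0)): [E, F, C, H, G, D, A, I, B]
After 3 (rotate_left(6, 8, k=1)): [E, F, C, H, G, D, I, B, A]
After 4 (swap(7, 4)): [E, F, C, H, B, D, I, G, A]
After 5 (rotate_left(1, 8, k=6)): [E, G, A, F, C, H, B, D, I]
After 6 (rotate_left(4, 8, k=4)): [E, G, A, F, I, C, H, B, D]
After 7 (swap(4, 3)): [E, G, A, I, F, C, H, B, D]
After 8 (rotate_left(6, 8, k=2)): [E, G, A, I, F, C, D, H, B]

Answer: 6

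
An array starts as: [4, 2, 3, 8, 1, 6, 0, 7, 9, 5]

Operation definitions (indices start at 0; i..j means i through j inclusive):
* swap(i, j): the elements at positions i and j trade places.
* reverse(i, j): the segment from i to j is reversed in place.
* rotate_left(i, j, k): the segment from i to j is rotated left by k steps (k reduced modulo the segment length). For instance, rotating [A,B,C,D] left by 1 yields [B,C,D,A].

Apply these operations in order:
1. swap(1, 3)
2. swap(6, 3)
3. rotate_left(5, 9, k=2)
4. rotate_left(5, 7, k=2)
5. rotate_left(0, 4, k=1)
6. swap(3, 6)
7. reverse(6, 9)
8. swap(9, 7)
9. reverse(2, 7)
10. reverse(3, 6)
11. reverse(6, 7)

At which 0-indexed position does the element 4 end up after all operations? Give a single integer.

After 1 (swap(1, 3)): [4, 8, 3, 2, 1, 6, 0, 7, 9, 5]
After 2 (swap(6, 3)): [4, 8, 3, 0, 1, 6, 2, 7, 9, 5]
After 3 (rotate_left(5, 9, k=2)): [4, 8, 3, 0, 1, 7, 9, 5, 6, 2]
After 4 (rotate_left(5, 7, k=2)): [4, 8, 3, 0, 1, 5, 7, 9, 6, 2]
After 5 (rotate_left(0, 4, k=1)): [8, 3, 0, 1, 4, 5, 7, 9, 6, 2]
After 6 (swap(3, 6)): [8, 3, 0, 7, 4, 5, 1, 9, 6, 2]
After 7 (reverse(6, 9)): [8, 3, 0, 7, 4, 5, 2, 6, 9, 1]
After 8 (swap(9, 7)): [8, 3, 0, 7, 4, 5, 2, 1, 9, 6]
After 9 (reverse(2, 7)): [8, 3, 1, 2, 5, 4, 7, 0, 9, 6]
After 10 (reverse(3, 6)): [8, 3, 1, 7, 4, 5, 2, 0, 9, 6]
After 11 (reverse(6, 7)): [8, 3, 1, 7, 4, 5, 0, 2, 9, 6]

Answer: 4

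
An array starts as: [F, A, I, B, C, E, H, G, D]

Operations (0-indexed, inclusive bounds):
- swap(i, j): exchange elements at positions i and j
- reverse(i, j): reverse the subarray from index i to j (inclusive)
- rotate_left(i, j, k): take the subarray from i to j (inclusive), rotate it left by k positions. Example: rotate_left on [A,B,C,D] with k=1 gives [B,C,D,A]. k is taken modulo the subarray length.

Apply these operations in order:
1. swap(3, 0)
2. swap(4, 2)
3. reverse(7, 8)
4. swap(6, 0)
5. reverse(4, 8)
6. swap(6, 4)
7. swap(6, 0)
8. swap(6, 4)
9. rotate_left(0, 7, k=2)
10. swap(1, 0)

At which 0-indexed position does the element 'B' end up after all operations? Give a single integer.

After 1 (swap(3, 0)): [B, A, I, F, C, E, H, G, D]
After 2 (swap(4, 2)): [B, A, C, F, I, E, H, G, D]
After 3 (reverse(7, 8)): [B, A, C, F, I, E, H, D, G]
After 4 (swap(6, 0)): [H, A, C, F, I, E, B, D, G]
After 5 (reverse(4, 8)): [H, A, C, F, G, D, B, E, I]
After 6 (swap(6, 4)): [H, A, C, F, B, D, G, E, I]
After 7 (swap(6, 0)): [G, A, C, F, B, D, H, E, I]
After 8 (swap(6, 4)): [G, A, C, F, H, D, B, E, I]
After 9 (rotate_left(0, 7, k=2)): [C, F, H, D, B, E, G, A, I]
After 10 (swap(1, 0)): [F, C, H, D, B, E, G, A, I]

Answer: 4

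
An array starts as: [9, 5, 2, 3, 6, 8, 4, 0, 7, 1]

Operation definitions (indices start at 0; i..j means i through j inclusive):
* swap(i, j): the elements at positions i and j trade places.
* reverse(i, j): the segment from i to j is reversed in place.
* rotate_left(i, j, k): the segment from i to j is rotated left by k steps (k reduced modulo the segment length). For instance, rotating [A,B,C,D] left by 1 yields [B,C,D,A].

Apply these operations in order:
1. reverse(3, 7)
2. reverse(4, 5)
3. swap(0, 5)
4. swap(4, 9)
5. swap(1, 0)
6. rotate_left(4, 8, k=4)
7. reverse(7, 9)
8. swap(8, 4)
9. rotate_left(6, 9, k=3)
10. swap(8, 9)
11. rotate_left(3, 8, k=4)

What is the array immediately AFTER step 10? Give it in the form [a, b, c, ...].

Answer: [5, 4, 2, 0, 3, 1, 6, 9, 7, 8]

Derivation:
After 1 (reverse(3, 7)): [9, 5, 2, 0, 4, 8, 6, 3, 7, 1]
After 2 (reverse(4, 5)): [9, 5, 2, 0, 8, 4, 6, 3, 7, 1]
After 3 (swap(0, 5)): [4, 5, 2, 0, 8, 9, 6, 3, 7, 1]
After 4 (swap(4, 9)): [4, 5, 2, 0, 1, 9, 6, 3, 7, 8]
After 5 (swap(1, 0)): [5, 4, 2, 0, 1, 9, 6, 3, 7, 8]
After 6 (rotate_left(4, 8, k=4)): [5, 4, 2, 0, 7, 1, 9, 6, 3, 8]
After 7 (reverse(7, 9)): [5, 4, 2, 0, 7, 1, 9, 8, 3, 6]
After 8 (swap(8, 4)): [5, 4, 2, 0, 3, 1, 9, 8, 7, 6]
After 9 (rotate_left(6, 9, k=3)): [5, 4, 2, 0, 3, 1, 6, 9, 8, 7]
After 10 (swap(8, 9)): [5, 4, 2, 0, 3, 1, 6, 9, 7, 8]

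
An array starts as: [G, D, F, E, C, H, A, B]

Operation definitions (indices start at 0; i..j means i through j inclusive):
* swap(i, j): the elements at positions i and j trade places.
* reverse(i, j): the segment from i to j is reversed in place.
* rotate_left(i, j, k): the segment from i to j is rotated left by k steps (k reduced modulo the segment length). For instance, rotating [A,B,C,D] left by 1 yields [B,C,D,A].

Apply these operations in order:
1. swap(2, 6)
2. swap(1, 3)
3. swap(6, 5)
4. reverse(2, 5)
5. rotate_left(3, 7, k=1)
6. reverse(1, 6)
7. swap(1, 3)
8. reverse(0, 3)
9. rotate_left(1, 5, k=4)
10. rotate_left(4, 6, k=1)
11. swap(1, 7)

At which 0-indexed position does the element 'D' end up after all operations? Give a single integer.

After 1 (swap(2, 6)): [G, D, A, E, C, H, F, B]
After 2 (swap(1, 3)): [G, E, A, D, C, H, F, B]
After 3 (swap(6, 5)): [G, E, A, D, C, F, H, B]
After 4 (reverse(2, 5)): [G, E, F, C, D, A, H, B]
After 5 (rotate_left(3, 7, k=1)): [G, E, F, D, A, H, B, C]
After 6 (reverse(1, 6)): [G, B, H, A, D, F, E, C]
After 7 (swap(1, 3)): [G, A, H, B, D, F, E, C]
After 8 (reverse(0, 3)): [B, H, A, G, D, F, E, C]
After 9 (rotate_left(1, 5, k=4)): [B, F, H, A, G, D, E, C]
After 10 (rotate_left(4, 6, k=1)): [B, F, H, A, D, E, G, C]
After 11 (swap(1, 7)): [B, C, H, A, D, E, G, F]

Answer: 4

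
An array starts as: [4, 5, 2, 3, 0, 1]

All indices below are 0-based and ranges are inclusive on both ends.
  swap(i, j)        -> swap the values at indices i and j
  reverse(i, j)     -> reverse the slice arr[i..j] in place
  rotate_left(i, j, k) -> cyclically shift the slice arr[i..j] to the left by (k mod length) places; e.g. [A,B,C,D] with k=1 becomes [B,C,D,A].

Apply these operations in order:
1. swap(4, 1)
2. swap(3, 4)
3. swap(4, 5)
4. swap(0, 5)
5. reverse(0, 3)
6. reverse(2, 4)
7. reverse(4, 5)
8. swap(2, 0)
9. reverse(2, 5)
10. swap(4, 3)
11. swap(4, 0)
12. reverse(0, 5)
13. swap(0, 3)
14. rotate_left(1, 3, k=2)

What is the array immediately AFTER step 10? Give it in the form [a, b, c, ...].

Answer: [1, 2, 0, 3, 4, 5]

Derivation:
After 1 (swap(4, 1)): [4, 0, 2, 3, 5, 1]
After 2 (swap(3, 4)): [4, 0, 2, 5, 3, 1]
After 3 (swap(4, 5)): [4, 0, 2, 5, 1, 3]
After 4 (swap(0, 5)): [3, 0, 2, 5, 1, 4]
After 5 (reverse(0, 3)): [5, 2, 0, 3, 1, 4]
After 6 (reverse(2, 4)): [5, 2, 1, 3, 0, 4]
After 7 (reverse(4, 5)): [5, 2, 1, 3, 4, 0]
After 8 (swap(2, 0)): [1, 2, 5, 3, 4, 0]
After 9 (reverse(2, 5)): [1, 2, 0, 4, 3, 5]
After 10 (swap(4, 3)): [1, 2, 0, 3, 4, 5]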